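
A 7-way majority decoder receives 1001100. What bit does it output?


Ones: 3 out of 7
Threshold: 4

0 (3/7 voted 1)


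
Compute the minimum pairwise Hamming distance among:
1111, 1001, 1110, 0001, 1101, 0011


Comparing all pairs, minimum distance: 1
Can detect 0 errors, correct 0 errors

1


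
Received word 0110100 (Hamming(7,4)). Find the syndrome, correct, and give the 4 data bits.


Syndrome = 4: error at position 4

Data: 1100 (corrected bit 4)


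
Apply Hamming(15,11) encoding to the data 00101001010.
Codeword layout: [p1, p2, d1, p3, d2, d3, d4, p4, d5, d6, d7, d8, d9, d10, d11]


Parity bits: p1=1, p2=0, p3=1, p4=1

100101011001010


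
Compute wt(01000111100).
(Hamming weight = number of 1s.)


Counting 1s in 01000111100

5


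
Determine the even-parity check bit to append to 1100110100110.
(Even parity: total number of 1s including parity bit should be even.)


Number of 1s in data: 7
Parity bit: 1

1


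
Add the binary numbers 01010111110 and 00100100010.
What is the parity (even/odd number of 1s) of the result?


01010111110 = 702
00100100010 = 290
Sum = 992 = 1111100000
1s count = 5

odd parity (5 ones in 1111100000)


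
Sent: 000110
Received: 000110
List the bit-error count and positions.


XOR: 000000

0 errors (received matches sent)


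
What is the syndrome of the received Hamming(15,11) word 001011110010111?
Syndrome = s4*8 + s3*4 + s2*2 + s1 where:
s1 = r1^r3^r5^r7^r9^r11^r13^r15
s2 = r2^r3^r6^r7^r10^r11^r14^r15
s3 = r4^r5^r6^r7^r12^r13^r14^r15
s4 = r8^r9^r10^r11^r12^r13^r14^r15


s1=0, s2=0, s3=0, s4=1

Syndrome = 8 (error at position 8)


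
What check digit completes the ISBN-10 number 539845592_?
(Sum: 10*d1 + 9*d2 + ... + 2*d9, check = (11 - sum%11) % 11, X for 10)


Weighted sum: 305
305 mod 11 = 8

Check digit: 3


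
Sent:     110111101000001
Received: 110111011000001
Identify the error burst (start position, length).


XOR: 000000110000000

Burst at position 6, length 2


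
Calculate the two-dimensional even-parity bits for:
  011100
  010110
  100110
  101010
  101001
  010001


Row parities: 111110
Column parities: 111110

Row P: 111110, Col P: 111110, Corner: 1


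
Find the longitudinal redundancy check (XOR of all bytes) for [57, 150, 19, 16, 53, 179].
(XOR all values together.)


XOR chain: 57 ^ 150 ^ 19 ^ 16 ^ 53 ^ 179 = 42

42


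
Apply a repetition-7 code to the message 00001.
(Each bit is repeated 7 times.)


Each bit -> 7 copies

00000000000000000000000000001111111


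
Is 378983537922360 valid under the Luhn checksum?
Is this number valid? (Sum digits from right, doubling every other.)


Luhn sum = 78
78 mod 10 = 8

Invalid (Luhn sum mod 10 = 8)


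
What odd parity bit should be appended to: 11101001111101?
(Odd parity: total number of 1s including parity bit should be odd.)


Number of 1s in data: 10
Parity bit: 1

1


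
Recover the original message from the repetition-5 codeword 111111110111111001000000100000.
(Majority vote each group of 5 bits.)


Groups: 11111, 11101, 11111, 00100, 00001, 00000
Majority votes: 111000

111000


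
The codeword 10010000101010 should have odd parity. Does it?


Number of 1s: 5

Yes, parity is correct (5 ones)


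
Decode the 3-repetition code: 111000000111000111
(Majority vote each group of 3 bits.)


Groups: 111, 000, 000, 111, 000, 111
Majority votes: 100101

100101


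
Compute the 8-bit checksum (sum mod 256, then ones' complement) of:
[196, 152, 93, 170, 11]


Sum = 622 mod 256 = 110
Complement = 145

145


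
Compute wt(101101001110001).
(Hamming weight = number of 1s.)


Counting 1s in 101101001110001

8


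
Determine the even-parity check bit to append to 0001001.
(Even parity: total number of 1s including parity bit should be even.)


Number of 1s in data: 2
Parity bit: 0

0


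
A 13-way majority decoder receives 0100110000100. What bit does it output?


Ones: 4 out of 13
Threshold: 7

0 (4/13 voted 1)


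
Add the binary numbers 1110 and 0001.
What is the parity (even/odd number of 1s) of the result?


1110 = 14
0001 = 1
Sum = 15 = 1111
1s count = 4

even parity (4 ones in 1111)


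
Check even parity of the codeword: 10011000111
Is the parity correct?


Number of 1s: 6

Yes, parity is correct (6 ones)


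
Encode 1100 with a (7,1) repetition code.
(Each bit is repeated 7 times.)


Each bit -> 7 copies

1111111111111100000000000000


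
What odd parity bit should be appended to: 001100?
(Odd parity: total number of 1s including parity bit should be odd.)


Number of 1s in data: 2
Parity bit: 1

1


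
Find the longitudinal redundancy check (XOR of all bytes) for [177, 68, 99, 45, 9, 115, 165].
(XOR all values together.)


XOR chain: 177 ^ 68 ^ 99 ^ 45 ^ 9 ^ 115 ^ 165 = 100

100


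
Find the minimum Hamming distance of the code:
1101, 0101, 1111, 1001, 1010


Comparing all pairs, minimum distance: 1
Can detect 0 errors, correct 0 errors

1


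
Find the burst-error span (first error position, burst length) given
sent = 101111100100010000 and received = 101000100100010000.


XOR: 000111000000000000

Burst at position 3, length 3


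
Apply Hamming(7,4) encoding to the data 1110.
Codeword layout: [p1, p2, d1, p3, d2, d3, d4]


Parity bits: p1=0, p2=0, p3=0

0010110


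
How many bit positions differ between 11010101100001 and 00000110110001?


XOR: 11010011010000
Count of 1s: 6

6


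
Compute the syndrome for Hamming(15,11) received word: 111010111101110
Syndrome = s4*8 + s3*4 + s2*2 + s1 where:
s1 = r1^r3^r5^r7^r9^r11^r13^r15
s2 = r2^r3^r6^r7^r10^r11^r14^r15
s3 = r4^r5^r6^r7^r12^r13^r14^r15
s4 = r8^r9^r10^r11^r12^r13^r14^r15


s1=0, s2=1, s3=1, s4=0

Syndrome = 6 (error at position 6)


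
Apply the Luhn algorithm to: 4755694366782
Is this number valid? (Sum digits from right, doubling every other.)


Luhn sum = 65
65 mod 10 = 5

Invalid (Luhn sum mod 10 = 5)


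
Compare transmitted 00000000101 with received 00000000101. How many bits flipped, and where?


XOR: 00000000000

0 errors (received matches sent)


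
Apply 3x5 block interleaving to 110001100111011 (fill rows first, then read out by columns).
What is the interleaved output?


Matrix:
  11000
  11001
  11011
Read columns: 111111000001011

111111000001011


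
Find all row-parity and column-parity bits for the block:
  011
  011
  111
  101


Row parities: 0010
Column parities: 010

Row P: 0010, Col P: 010, Corner: 1


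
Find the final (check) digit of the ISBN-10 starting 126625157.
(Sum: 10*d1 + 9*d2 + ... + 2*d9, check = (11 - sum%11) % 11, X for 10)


Weighted sum: 188
188 mod 11 = 1

Check digit: X


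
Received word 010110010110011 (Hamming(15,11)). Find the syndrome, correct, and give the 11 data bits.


Syndrome = 11: error at position 11

Data: 01000100011 (corrected bit 11)


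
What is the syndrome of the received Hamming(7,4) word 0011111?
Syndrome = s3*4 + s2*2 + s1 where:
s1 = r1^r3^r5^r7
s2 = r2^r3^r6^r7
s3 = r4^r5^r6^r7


s1=1, s2=1, s3=0

Syndrome = 3 (error at position 3)


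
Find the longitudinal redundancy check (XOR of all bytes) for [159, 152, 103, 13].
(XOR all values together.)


XOR chain: 159 ^ 152 ^ 103 ^ 13 = 109

109


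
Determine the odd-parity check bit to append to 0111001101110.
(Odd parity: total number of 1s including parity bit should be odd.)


Number of 1s in data: 8
Parity bit: 1

1


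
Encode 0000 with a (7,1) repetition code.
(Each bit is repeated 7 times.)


Each bit -> 7 copies

0000000000000000000000000000


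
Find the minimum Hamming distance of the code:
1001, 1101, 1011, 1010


Comparing all pairs, minimum distance: 1
Can detect 0 errors, correct 0 errors

1


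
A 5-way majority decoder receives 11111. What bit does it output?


Ones: 5 out of 5
Threshold: 3

1 (5/5 voted 1)


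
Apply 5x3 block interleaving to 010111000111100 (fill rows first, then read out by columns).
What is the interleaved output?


Matrix:
  010
  111
  000
  111
  100
Read columns: 010111101001010

010111101001010


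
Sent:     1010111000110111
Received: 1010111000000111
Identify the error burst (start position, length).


XOR: 0000000000110000

Burst at position 10, length 2


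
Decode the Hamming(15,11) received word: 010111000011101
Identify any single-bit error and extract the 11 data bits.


Syndrome = 0: no error detected

Data: 01100011101 (no errors)


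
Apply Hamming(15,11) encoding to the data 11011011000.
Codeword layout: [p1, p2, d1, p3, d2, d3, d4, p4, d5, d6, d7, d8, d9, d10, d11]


Parity bits: p1=1, p2=1, p3=1, p4=1

111110111011000


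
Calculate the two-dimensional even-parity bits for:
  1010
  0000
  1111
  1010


Row parities: 0000
Column parities: 1111

Row P: 0000, Col P: 1111, Corner: 0


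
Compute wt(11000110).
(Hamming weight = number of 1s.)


Counting 1s in 11000110

4


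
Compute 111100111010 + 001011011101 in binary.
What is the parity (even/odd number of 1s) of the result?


111100111010 = 3898
001011011101 = 733
Sum = 4631 = 1001000010111
1s count = 6

even parity (6 ones in 1001000010111)


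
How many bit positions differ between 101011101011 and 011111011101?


XOR: 110100110110
Count of 1s: 7

7


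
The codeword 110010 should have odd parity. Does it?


Number of 1s: 3

Yes, parity is correct (3 ones)


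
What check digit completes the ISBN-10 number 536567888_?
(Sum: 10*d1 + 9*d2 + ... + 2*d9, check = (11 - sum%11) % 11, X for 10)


Weighted sum: 303
303 mod 11 = 6

Check digit: 5


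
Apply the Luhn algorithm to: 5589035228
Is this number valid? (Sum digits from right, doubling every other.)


Luhn sum = 40
40 mod 10 = 0

Valid (Luhn sum mod 10 = 0)


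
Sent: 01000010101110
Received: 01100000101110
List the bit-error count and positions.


XOR: 00100010000000

2 error(s) at position(s): 2, 6


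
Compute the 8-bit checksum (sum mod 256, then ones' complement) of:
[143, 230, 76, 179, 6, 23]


Sum = 657 mod 256 = 145
Complement = 110

110


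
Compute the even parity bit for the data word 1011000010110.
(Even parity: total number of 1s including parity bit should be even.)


Number of 1s in data: 6
Parity bit: 0

0


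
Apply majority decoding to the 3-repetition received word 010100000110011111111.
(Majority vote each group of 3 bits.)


Groups: 010, 100, 000, 110, 011, 111, 111
Majority votes: 0001111

0001111


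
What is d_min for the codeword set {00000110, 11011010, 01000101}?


Comparing all pairs, minimum distance: 3
Can detect 2 errors, correct 1 errors

3


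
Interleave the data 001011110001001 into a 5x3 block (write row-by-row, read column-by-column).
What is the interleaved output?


Matrix:
  001
  011
  110
  001
  001
Read columns: 001000110011011

001000110011011


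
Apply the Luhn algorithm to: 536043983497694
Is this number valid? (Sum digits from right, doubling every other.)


Luhn sum = 87
87 mod 10 = 7

Invalid (Luhn sum mod 10 = 7)


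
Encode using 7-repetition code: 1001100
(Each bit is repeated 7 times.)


Each bit -> 7 copies

1111111000000000000001111111111111100000000000000


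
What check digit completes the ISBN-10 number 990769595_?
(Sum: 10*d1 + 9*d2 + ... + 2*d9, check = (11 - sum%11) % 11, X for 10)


Weighted sum: 358
358 mod 11 = 6

Check digit: 5


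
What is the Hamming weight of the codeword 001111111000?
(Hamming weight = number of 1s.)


Counting 1s in 001111111000

7


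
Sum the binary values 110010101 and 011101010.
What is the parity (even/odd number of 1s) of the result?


110010101 = 405
011101010 = 234
Sum = 639 = 1001111111
1s count = 8

even parity (8 ones in 1001111111)


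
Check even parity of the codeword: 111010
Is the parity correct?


Number of 1s: 4

Yes, parity is correct (4 ones)


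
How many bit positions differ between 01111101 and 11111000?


XOR: 10000101
Count of 1s: 3

3


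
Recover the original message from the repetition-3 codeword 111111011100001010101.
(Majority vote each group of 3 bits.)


Groups: 111, 111, 011, 100, 001, 010, 101
Majority votes: 1110001

1110001


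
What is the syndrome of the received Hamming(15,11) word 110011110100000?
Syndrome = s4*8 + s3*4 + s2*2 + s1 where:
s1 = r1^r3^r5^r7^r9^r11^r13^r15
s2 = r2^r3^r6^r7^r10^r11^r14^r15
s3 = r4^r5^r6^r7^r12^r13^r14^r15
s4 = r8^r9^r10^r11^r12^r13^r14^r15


s1=1, s2=0, s3=1, s4=0

Syndrome = 5 (error at position 5)


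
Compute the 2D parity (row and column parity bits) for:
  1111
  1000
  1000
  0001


Row parities: 0111
Column parities: 1110

Row P: 0111, Col P: 1110, Corner: 1


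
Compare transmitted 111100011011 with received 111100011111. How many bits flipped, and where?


XOR: 000000000100

1 error(s) at position(s): 9


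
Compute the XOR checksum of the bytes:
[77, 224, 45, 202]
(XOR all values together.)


XOR chain: 77 ^ 224 ^ 45 ^ 202 = 74

74


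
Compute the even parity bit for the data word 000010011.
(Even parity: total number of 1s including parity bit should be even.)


Number of 1s in data: 3
Parity bit: 1

1


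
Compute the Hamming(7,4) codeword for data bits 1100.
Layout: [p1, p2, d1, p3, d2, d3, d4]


Parity bits: p1=0, p2=1, p3=1

0111100


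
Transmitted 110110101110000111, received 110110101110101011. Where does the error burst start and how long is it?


XOR: 000000000000101100

Burst at position 12, length 4


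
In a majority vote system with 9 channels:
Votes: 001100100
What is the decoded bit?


Ones: 3 out of 9
Threshold: 5

0 (3/9 voted 1)


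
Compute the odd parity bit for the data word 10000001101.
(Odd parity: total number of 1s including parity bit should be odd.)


Number of 1s in data: 4
Parity bit: 1

1


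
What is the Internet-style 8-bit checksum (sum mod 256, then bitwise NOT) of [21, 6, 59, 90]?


Sum = 176 mod 256 = 176
Complement = 79

79


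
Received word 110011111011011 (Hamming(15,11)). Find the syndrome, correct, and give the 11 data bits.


Syndrome = 0: no error detected

Data: 01111011011 (no errors)


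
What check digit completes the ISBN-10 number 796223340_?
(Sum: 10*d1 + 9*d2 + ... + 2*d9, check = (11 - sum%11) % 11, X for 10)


Weighted sum: 264
264 mod 11 = 0

Check digit: 0


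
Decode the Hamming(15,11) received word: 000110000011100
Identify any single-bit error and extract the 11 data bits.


Syndrome = 11: error at position 11

Data: 01000001100 (corrected bit 11)


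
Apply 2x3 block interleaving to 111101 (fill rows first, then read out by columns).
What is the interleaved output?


Matrix:
  111
  101
Read columns: 111011

111011


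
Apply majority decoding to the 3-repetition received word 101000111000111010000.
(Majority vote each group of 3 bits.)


Groups: 101, 000, 111, 000, 111, 010, 000
Majority votes: 1010100

1010100


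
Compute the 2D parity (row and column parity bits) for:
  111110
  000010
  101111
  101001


Row parities: 1111
Column parities: 111010

Row P: 1111, Col P: 111010, Corner: 0


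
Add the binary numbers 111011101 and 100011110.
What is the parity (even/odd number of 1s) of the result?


111011101 = 477
100011110 = 286
Sum = 763 = 1011111011
1s count = 8

even parity (8 ones in 1011111011)


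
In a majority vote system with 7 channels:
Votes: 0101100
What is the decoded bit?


Ones: 3 out of 7
Threshold: 4

0 (3/7 voted 1)


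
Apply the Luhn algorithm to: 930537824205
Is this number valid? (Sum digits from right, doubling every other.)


Luhn sum = 54
54 mod 10 = 4

Invalid (Luhn sum mod 10 = 4)


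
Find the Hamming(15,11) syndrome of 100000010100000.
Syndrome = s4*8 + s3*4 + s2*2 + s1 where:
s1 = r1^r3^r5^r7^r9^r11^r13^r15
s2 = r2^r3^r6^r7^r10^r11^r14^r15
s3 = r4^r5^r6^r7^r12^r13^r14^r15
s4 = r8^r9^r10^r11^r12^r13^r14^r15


s1=1, s2=1, s3=0, s4=0

Syndrome = 3 (error at position 3)


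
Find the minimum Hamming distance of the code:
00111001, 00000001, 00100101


Comparing all pairs, minimum distance: 2
Can detect 1 errors, correct 0 errors

2


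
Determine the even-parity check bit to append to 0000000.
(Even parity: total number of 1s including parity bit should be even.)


Number of 1s in data: 0
Parity bit: 0

0


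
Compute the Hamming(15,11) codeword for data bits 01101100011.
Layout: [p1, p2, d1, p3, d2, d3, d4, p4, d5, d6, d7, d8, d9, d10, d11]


Parity bits: p1=1, p2=0, p3=0, p4=0

100011001100011


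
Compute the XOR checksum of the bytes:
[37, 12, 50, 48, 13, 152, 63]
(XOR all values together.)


XOR chain: 37 ^ 12 ^ 50 ^ 48 ^ 13 ^ 152 ^ 63 = 129

129


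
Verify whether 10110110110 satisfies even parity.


Number of 1s: 7

No, parity error (7 ones)


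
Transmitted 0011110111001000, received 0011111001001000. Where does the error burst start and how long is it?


XOR: 0000001110000000

Burst at position 6, length 3


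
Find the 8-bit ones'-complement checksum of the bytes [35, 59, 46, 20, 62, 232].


Sum = 454 mod 256 = 198
Complement = 57

57


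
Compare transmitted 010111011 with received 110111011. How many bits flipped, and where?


XOR: 100000000

1 error(s) at position(s): 0


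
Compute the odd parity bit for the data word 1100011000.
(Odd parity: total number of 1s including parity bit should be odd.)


Number of 1s in data: 4
Parity bit: 1

1


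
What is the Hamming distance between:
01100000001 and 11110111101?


XOR: 10010111100
Count of 1s: 6

6


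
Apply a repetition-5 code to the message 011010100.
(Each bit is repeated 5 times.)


Each bit -> 5 copies

000001111111111000001111100000111110000000000


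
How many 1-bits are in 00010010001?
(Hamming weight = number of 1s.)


Counting 1s in 00010010001

3


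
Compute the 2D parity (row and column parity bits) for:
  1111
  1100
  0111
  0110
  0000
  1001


Row parities: 001000
Column parities: 1011

Row P: 001000, Col P: 1011, Corner: 1


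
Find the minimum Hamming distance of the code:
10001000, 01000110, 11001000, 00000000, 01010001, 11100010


Comparing all pairs, minimum distance: 1
Can detect 0 errors, correct 0 errors

1


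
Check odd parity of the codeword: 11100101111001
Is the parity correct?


Number of 1s: 9

Yes, parity is correct (9 ones)


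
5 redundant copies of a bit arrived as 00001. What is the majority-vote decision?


Ones: 1 out of 5
Threshold: 3

0 (1/5 voted 1)


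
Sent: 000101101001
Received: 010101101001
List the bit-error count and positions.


XOR: 010000000000

1 error(s) at position(s): 1


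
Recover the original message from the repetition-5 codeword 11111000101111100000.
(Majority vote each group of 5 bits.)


Groups: 11111, 00010, 11111, 00000
Majority votes: 1010

1010


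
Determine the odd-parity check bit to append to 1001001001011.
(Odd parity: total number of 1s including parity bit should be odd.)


Number of 1s in data: 6
Parity bit: 1

1


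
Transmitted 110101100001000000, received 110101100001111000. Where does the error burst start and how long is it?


XOR: 000000000000111000

Burst at position 12, length 3


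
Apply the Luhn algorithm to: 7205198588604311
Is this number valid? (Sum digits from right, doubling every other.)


Luhn sum = 67
67 mod 10 = 7

Invalid (Luhn sum mod 10 = 7)


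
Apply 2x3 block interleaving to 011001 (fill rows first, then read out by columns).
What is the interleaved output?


Matrix:
  011
  001
Read columns: 001011

001011


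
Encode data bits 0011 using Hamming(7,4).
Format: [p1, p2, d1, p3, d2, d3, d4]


Parity bits: p1=1, p2=0, p3=0

1000011


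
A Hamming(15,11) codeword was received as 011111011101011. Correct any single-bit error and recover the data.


Syndrome = 0: no error detected

Data: 11101101011 (no errors)


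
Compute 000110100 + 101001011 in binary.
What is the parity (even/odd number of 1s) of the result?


000110100 = 52
101001011 = 331
Sum = 383 = 101111111
1s count = 8

even parity (8 ones in 101111111)


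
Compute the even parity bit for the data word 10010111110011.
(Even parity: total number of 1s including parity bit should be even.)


Number of 1s in data: 9
Parity bit: 1

1


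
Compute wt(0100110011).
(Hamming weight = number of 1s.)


Counting 1s in 0100110011

5


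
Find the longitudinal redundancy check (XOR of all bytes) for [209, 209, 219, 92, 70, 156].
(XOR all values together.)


XOR chain: 209 ^ 209 ^ 219 ^ 92 ^ 70 ^ 156 = 93

93


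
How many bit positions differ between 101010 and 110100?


XOR: 011110
Count of 1s: 4

4


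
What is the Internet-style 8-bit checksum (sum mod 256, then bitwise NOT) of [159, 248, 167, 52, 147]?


Sum = 773 mod 256 = 5
Complement = 250

250


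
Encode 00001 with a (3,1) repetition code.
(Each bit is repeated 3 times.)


Each bit -> 3 copies

000000000000111


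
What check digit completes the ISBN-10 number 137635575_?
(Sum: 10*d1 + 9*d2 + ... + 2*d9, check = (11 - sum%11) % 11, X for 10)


Weighted sum: 229
229 mod 11 = 9

Check digit: 2


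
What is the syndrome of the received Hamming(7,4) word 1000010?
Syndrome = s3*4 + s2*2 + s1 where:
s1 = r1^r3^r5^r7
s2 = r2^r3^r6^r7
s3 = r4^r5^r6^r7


s1=1, s2=1, s3=1

Syndrome = 7 (error at position 7)


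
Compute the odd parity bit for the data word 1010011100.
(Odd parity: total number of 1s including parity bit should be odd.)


Number of 1s in data: 5
Parity bit: 0

0


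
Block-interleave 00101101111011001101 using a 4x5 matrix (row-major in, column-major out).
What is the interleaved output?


Matrix:
  00101
  10111
  10110
  01101
Read columns: 01100001111101101101

01100001111101101101


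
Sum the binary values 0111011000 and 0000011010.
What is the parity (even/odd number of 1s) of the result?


0111011000 = 472
0000011010 = 26
Sum = 498 = 111110010
1s count = 6

even parity (6 ones in 111110010)


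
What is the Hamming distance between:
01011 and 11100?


XOR: 10111
Count of 1s: 4

4


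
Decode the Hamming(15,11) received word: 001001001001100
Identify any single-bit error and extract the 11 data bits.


Syndrome = 13: error at position 13

Data: 10101001000 (corrected bit 13)


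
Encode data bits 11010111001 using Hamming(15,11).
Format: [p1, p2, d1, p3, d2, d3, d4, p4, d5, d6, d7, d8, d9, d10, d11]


Parity bits: p1=1, p2=1, p3=0, p4=0

111010100111001


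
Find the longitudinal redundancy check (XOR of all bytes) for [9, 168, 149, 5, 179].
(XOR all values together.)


XOR chain: 9 ^ 168 ^ 149 ^ 5 ^ 179 = 130

130


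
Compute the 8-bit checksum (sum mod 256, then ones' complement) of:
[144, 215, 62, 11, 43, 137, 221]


Sum = 833 mod 256 = 65
Complement = 190

190


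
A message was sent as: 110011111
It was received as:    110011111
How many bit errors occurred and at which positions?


XOR: 000000000

0 errors (received matches sent)


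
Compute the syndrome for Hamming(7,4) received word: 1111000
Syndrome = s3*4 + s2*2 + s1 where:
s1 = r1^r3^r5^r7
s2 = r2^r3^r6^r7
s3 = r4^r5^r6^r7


s1=0, s2=0, s3=1

Syndrome = 4 (error at position 4)


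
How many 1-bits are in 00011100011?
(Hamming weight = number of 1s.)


Counting 1s in 00011100011

5


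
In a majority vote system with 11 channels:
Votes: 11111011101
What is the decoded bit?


Ones: 9 out of 11
Threshold: 6

1 (9/11 voted 1)


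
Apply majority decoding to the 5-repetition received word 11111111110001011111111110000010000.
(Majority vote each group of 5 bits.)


Groups: 11111, 11111, 00010, 11111, 11111, 00000, 10000
Majority votes: 1101100

1101100


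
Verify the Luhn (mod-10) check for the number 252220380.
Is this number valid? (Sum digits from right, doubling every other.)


Luhn sum = 21
21 mod 10 = 1

Invalid (Luhn sum mod 10 = 1)


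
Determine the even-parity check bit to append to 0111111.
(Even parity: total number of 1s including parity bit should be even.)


Number of 1s in data: 6
Parity bit: 0

0


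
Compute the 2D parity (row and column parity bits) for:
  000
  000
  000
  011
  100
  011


Row parities: 000010
Column parities: 100

Row P: 000010, Col P: 100, Corner: 1


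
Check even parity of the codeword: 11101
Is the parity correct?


Number of 1s: 4

Yes, parity is correct (4 ones)


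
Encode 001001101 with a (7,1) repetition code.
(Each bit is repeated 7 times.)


Each bit -> 7 copies

000000000000001111111000000000000001111111111111100000001111111


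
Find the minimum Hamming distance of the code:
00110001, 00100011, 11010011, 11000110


Comparing all pairs, minimum distance: 2
Can detect 1 errors, correct 0 errors

2


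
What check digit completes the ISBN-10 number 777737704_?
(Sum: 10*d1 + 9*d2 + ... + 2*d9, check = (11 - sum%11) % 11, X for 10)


Weighted sum: 327
327 mod 11 = 8

Check digit: 3


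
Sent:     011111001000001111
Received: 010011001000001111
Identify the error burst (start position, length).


XOR: 001100000000000000

Burst at position 2, length 2


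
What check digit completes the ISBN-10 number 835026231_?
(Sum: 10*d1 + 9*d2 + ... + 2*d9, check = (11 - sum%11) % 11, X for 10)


Weighted sum: 208
208 mod 11 = 10

Check digit: 1


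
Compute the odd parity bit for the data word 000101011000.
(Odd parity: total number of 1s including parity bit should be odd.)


Number of 1s in data: 4
Parity bit: 1

1


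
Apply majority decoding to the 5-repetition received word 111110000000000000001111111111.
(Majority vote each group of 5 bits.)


Groups: 11111, 00000, 00000, 00000, 11111, 11111
Majority votes: 100011

100011


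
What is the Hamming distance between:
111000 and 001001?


XOR: 110001
Count of 1s: 3

3


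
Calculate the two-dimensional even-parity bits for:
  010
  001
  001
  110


Row parities: 1110
Column parities: 100

Row P: 1110, Col P: 100, Corner: 1


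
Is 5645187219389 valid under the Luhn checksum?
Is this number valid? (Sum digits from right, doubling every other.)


Luhn sum = 61
61 mod 10 = 1

Invalid (Luhn sum mod 10 = 1)


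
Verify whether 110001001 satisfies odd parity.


Number of 1s: 4

No, parity error (4 ones)


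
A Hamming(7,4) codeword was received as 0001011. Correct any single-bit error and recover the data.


Syndrome = 5: error at position 5

Data: 0111 (corrected bit 5)


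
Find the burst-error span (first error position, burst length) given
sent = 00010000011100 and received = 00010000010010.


XOR: 00000000001110

Burst at position 10, length 3


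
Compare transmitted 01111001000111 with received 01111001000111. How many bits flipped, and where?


XOR: 00000000000000

0 errors (received matches sent)


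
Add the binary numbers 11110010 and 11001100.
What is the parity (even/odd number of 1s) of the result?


11110010 = 242
11001100 = 204
Sum = 446 = 110111110
1s count = 7

odd parity (7 ones in 110111110)


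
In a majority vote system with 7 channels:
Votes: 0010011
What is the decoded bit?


Ones: 3 out of 7
Threshold: 4

0 (3/7 voted 1)


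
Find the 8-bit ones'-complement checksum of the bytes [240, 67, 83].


Sum = 390 mod 256 = 134
Complement = 121

121


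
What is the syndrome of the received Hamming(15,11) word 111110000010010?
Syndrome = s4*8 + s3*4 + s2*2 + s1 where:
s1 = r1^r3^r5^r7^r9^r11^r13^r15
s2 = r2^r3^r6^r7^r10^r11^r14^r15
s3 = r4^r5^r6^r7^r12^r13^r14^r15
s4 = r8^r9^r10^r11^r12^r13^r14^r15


s1=0, s2=0, s3=1, s4=0

Syndrome = 4 (error at position 4)


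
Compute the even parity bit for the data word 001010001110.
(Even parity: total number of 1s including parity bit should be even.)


Number of 1s in data: 5
Parity bit: 1

1


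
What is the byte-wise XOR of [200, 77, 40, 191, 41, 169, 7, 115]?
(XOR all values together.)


XOR chain: 200 ^ 77 ^ 40 ^ 191 ^ 41 ^ 169 ^ 7 ^ 115 = 230

230


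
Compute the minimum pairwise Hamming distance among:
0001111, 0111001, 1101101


Comparing all pairs, minimum distance: 3
Can detect 2 errors, correct 1 errors

3


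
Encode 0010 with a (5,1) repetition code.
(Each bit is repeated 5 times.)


Each bit -> 5 copies

00000000001111100000


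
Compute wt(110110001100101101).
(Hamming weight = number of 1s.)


Counting 1s in 110110001100101101

10


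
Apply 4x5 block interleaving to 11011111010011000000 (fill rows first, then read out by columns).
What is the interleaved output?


Matrix:
  11011
  11101
  00110
  00000
Read columns: 11001100011010101100

11001100011010101100


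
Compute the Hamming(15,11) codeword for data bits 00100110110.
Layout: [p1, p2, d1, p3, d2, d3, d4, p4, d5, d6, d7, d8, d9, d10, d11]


Parity bits: p1=0, p2=0, p3=1, p4=0

000101000110110


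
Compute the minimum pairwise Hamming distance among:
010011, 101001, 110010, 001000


Comparing all pairs, minimum distance: 2
Can detect 1 errors, correct 0 errors

2


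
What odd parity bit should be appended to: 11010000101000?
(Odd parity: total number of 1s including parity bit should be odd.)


Number of 1s in data: 5
Parity bit: 0

0


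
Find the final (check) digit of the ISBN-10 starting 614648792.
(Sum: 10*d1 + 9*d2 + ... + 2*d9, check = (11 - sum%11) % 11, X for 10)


Weighted sum: 266
266 mod 11 = 2

Check digit: 9


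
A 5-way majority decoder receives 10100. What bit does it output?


Ones: 2 out of 5
Threshold: 3

0 (2/5 voted 1)


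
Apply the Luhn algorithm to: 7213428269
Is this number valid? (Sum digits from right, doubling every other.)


Luhn sum = 43
43 mod 10 = 3

Invalid (Luhn sum mod 10 = 3)


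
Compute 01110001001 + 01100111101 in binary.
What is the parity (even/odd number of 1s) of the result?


01110001001 = 905
01100111101 = 829
Sum = 1734 = 11011000110
1s count = 6

even parity (6 ones in 11011000110)


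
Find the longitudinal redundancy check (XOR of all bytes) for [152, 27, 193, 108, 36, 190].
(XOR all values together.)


XOR chain: 152 ^ 27 ^ 193 ^ 108 ^ 36 ^ 190 = 180

180


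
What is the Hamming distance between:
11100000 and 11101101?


XOR: 00001101
Count of 1s: 3

3


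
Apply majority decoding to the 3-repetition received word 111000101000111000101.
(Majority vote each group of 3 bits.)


Groups: 111, 000, 101, 000, 111, 000, 101
Majority votes: 1010101

1010101


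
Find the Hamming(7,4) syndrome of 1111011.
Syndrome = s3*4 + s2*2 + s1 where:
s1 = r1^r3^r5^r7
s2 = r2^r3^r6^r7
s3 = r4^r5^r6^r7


s1=1, s2=0, s3=1

Syndrome = 5 (error at position 5)


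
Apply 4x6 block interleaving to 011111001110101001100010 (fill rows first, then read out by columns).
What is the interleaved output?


Matrix:
  011111
  001110
  101001
  100010
Read columns: 001110001110110011011010

001110001110110011011010


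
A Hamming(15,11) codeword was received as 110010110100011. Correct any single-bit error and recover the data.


Syndrome = 2: error at position 2

Data: 01010100011 (corrected bit 2)


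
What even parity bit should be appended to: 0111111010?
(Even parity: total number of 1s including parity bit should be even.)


Number of 1s in data: 7
Parity bit: 1

1


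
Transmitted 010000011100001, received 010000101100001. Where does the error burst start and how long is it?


XOR: 000000110000000

Burst at position 6, length 2


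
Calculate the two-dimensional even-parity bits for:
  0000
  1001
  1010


Row parities: 000
Column parities: 0011

Row P: 000, Col P: 0011, Corner: 0


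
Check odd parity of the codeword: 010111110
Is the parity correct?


Number of 1s: 6

No, parity error (6 ones)


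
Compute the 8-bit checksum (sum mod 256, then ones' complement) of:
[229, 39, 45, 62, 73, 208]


Sum = 656 mod 256 = 144
Complement = 111

111


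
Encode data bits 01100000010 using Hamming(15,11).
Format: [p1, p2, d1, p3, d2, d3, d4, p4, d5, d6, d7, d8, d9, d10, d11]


Parity bits: p1=1, p2=0, p3=1, p4=1

100111010000010


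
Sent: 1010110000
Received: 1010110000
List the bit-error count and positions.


XOR: 0000000000

0 errors (received matches sent)


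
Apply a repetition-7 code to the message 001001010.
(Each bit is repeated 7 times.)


Each bit -> 7 copies

000000000000001111111000000000000001111111000000011111110000000


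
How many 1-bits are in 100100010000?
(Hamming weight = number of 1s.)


Counting 1s in 100100010000

3


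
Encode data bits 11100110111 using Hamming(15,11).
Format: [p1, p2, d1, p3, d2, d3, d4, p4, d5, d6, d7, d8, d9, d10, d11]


Parity bits: p1=1, p2=0, p3=1, p4=1

101111010110111


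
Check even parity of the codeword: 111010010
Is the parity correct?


Number of 1s: 5

No, parity error (5 ones)


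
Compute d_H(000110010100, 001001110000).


XOR: 001111100100
Count of 1s: 6

6


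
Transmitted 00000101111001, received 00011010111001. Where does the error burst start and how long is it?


XOR: 00011111000000

Burst at position 3, length 5


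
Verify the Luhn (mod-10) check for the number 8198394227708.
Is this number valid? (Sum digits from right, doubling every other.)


Luhn sum = 68
68 mod 10 = 8

Invalid (Luhn sum mod 10 = 8)


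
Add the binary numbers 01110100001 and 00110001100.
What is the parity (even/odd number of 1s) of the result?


01110100001 = 929
00110001100 = 396
Sum = 1325 = 10100101101
1s count = 6

even parity (6 ones in 10100101101)


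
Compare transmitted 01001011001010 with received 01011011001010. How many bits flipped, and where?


XOR: 00010000000000

1 error(s) at position(s): 3


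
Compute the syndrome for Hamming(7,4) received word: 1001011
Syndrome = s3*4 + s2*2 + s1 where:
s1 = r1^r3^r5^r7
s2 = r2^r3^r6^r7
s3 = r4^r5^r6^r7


s1=0, s2=0, s3=1

Syndrome = 4 (error at position 4)


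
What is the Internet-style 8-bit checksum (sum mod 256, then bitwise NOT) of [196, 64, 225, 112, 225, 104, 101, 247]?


Sum = 1274 mod 256 = 250
Complement = 5

5


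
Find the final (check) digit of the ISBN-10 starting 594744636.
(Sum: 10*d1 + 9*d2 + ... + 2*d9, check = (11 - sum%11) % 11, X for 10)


Weighted sum: 301
301 mod 11 = 4

Check digit: 7


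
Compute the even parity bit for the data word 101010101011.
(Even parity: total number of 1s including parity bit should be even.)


Number of 1s in data: 7
Parity bit: 1

1


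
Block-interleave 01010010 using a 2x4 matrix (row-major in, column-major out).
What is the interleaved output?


Matrix:
  0101
  0010
Read columns: 00100110

00100110


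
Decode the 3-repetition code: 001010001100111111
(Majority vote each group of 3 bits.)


Groups: 001, 010, 001, 100, 111, 111
Majority votes: 000011

000011


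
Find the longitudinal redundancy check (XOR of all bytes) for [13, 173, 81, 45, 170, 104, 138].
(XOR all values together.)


XOR chain: 13 ^ 173 ^ 81 ^ 45 ^ 170 ^ 104 ^ 138 = 148

148


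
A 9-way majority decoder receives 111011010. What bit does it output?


Ones: 6 out of 9
Threshold: 5

1 (6/9 voted 1)


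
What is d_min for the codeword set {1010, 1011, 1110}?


Comparing all pairs, minimum distance: 1
Can detect 0 errors, correct 0 errors

1


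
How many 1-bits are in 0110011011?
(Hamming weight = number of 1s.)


Counting 1s in 0110011011

6


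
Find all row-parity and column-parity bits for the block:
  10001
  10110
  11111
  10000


Row parities: 0111
Column parities: 01000

Row P: 0111, Col P: 01000, Corner: 1


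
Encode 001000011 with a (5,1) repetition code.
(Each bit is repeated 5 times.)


Each bit -> 5 copies

000000000011111000000000000000000001111111111


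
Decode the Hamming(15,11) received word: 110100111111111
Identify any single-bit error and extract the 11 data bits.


Syndrome = 0: no error detected

Data: 00011111111 (no errors)


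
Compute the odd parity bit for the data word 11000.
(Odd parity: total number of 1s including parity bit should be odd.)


Number of 1s in data: 2
Parity bit: 1

1


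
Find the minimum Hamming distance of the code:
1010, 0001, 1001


Comparing all pairs, minimum distance: 1
Can detect 0 errors, correct 0 errors

1


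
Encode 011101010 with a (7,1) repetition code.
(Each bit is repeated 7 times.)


Each bit -> 7 copies

000000011111111111111111111100000001111111000000011111110000000


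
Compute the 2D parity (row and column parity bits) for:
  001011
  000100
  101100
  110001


Row parities: 1111
Column parities: 010010

Row P: 1111, Col P: 010010, Corner: 0


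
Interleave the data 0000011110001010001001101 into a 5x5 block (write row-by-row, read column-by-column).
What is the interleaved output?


Matrix:
  00000
  11110
  00101
  00010
  01101
Read columns: 0100001001011010101000101

0100001001011010101000101


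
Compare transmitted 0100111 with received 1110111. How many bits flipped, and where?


XOR: 1010000

2 error(s) at position(s): 0, 2


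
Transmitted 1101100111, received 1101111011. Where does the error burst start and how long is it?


XOR: 0000011100

Burst at position 5, length 3


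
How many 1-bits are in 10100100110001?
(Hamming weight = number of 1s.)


Counting 1s in 10100100110001

6


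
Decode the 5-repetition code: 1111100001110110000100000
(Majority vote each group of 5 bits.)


Groups: 11111, 00001, 11011, 00001, 00000
Majority votes: 10100

10100


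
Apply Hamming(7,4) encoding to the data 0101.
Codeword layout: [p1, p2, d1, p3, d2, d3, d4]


Parity bits: p1=0, p2=1, p3=0

0100101


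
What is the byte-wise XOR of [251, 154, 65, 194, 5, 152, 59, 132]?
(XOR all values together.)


XOR chain: 251 ^ 154 ^ 65 ^ 194 ^ 5 ^ 152 ^ 59 ^ 132 = 192

192


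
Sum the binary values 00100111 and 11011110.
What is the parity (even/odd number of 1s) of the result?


00100111 = 39
11011110 = 222
Sum = 261 = 100000101
1s count = 3

odd parity (3 ones in 100000101)


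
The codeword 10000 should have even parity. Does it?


Number of 1s: 1

No, parity error (1 ones)


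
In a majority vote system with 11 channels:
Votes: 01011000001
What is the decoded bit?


Ones: 4 out of 11
Threshold: 6

0 (4/11 voted 1)


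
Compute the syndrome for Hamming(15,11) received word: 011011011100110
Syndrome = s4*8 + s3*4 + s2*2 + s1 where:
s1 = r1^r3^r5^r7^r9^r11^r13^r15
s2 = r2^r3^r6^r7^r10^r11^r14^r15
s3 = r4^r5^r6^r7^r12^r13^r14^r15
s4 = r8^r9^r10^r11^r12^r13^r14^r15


s1=0, s2=1, s3=0, s4=1

Syndrome = 10 (error at position 10)


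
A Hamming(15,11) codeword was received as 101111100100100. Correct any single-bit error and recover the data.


Syndrome = 5: error at position 5

Data: 10110100100 (corrected bit 5)


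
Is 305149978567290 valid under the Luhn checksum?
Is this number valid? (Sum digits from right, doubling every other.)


Luhn sum = 68
68 mod 10 = 8

Invalid (Luhn sum mod 10 = 8)


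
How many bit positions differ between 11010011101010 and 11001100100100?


XOR: 00011111001110
Count of 1s: 8

8


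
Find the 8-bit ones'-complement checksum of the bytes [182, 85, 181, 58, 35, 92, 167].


Sum = 800 mod 256 = 32
Complement = 223

223


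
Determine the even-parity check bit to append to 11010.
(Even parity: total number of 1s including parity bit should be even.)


Number of 1s in data: 3
Parity bit: 1

1
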